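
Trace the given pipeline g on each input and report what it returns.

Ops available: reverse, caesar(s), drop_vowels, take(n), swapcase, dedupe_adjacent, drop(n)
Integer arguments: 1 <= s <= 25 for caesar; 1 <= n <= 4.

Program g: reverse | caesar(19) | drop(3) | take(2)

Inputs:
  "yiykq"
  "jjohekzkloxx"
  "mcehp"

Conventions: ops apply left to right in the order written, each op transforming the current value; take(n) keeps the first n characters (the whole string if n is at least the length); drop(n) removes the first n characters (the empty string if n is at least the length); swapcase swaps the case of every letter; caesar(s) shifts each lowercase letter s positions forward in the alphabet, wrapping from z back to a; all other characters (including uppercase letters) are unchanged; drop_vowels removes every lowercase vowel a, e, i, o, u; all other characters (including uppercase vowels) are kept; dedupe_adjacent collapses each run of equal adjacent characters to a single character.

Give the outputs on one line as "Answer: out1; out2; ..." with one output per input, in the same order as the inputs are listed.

Execution, op by op:
  "yiykq" -> "qkyiy" -> "jdrbr" -> "br" -> "br"
  "jjohekzkloxx" -> "xxolkzkehojj" -> "qqhedsdxahcc" -> "edsdxahcc" -> "ed"
  "mcehp" -> "phecm" -> "iaxvf" -> "vf" -> "vf"

"br"; "ed"; "vf"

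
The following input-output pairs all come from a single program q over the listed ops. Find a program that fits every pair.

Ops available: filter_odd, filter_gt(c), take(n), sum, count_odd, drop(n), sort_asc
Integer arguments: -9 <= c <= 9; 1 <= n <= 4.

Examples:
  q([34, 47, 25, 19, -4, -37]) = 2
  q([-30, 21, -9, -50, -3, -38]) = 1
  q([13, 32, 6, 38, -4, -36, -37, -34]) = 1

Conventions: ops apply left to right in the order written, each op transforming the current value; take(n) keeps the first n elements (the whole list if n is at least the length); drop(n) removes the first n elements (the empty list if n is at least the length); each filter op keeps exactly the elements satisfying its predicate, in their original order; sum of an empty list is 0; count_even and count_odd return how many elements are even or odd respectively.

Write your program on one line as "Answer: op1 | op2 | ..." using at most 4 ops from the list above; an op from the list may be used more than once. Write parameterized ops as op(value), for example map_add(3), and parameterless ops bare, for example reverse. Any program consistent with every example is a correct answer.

take(3) | sort_asc | filter_gt(-9) | count_odd

Check, running the answer program on each example:
  [34, 47, 25, 19, -4, -37] -> [34, 47, 25] -> [25, 34, 47] -> [25, 34, 47] -> 2
  [-30, 21, -9, -50, -3, -38] -> [-30, 21, -9] -> [-30, -9, 21] -> [21] -> 1
  [13, 32, 6, 38, -4, -36, -37, -34] -> [13, 32, 6] -> [6, 13, 32] -> [6, 13, 32] -> 1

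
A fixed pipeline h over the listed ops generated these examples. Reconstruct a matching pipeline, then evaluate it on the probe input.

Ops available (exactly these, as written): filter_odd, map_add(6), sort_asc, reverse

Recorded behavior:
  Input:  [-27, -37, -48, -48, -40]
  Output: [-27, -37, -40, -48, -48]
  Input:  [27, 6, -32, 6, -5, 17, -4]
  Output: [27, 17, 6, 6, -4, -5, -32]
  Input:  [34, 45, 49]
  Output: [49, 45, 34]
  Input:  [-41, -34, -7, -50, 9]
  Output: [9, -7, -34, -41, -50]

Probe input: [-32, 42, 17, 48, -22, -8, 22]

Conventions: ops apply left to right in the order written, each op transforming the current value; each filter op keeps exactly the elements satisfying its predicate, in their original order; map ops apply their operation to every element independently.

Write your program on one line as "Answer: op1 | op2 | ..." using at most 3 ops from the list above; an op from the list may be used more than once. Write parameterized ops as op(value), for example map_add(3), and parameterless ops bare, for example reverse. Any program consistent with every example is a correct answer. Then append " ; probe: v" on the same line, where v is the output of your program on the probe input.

reverse | sort_asc | reverse ; probe: [48, 42, 22, 17, -8, -22, -32]

Check, running the answer program on each example:
  [-27, -37, -48, -48, -40] -> [-40, -48, -48, -37, -27] -> [-48, -48, -40, -37, -27] -> [-27, -37, -40, -48, -48]
  [27, 6, -32, 6, -5, 17, -4] -> [-4, 17, -5, 6, -32, 6, 27] -> [-32, -5, -4, 6, 6, 17, 27] -> [27, 17, 6, 6, -4, -5, -32]
  [34, 45, 49] -> [49, 45, 34] -> [34, 45, 49] -> [49, 45, 34]
  [-41, -34, -7, -50, 9] -> [9, -50, -7, -34, -41] -> [-50, -41, -34, -7, 9] -> [9, -7, -34, -41, -50]
  probe: [-32, 42, 17, 48, -22, -8, 22] -> [22, -8, -22, 48, 17, 42, -32] -> [-32, -22, -8, 17, 22, 42, 48] -> [48, 42, 22, 17, -8, -22, -32]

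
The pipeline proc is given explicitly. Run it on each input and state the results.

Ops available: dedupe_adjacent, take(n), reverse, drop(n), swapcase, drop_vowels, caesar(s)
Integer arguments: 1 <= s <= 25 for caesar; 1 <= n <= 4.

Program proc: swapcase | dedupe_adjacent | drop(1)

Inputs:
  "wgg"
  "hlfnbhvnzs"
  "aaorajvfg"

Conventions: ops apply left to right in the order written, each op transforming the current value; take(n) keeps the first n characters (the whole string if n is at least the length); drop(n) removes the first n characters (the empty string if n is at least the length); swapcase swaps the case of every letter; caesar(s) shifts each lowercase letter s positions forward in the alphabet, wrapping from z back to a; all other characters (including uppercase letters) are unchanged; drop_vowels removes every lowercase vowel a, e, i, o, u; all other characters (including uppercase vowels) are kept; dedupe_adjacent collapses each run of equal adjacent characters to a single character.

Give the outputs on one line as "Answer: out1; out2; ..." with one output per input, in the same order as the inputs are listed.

"G"; "LFNBHVNZS"; "ORAJVFG"

Execution, op by op:
  "wgg" -> "WGG" -> "WG" -> "G"
  "hlfnbhvnzs" -> "HLFNBHVNZS" -> "HLFNBHVNZS" -> "LFNBHVNZS"
  "aaorajvfg" -> "AAORAJVFG" -> "AORAJVFG" -> "ORAJVFG"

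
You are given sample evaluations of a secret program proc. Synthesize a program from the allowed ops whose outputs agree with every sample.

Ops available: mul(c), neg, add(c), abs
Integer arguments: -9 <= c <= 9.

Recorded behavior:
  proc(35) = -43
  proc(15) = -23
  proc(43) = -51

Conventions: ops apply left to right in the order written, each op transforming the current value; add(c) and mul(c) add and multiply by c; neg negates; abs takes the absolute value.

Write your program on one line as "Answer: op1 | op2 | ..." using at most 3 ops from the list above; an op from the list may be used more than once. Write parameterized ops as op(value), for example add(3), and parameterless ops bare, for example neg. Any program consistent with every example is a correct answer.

neg | add(-8)

Check, running the answer program on each example:
  35 -> -35 -> -43
  15 -> -15 -> -23
  43 -> -43 -> -51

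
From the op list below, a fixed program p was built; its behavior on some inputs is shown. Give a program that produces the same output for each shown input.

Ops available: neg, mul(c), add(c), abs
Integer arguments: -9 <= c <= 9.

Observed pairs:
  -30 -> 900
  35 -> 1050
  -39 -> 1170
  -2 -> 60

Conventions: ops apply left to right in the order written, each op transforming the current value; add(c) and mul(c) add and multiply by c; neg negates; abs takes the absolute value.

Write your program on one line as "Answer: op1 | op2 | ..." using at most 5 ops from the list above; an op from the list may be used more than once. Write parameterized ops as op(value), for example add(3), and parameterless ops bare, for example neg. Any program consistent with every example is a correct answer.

mul(-5) | neg | mul(-6) | abs

Check, running the answer program on each example:
  -30 -> 150 -> -150 -> 900 -> 900
  35 -> -175 -> 175 -> -1050 -> 1050
  -39 -> 195 -> -195 -> 1170 -> 1170
  -2 -> 10 -> -10 -> 60 -> 60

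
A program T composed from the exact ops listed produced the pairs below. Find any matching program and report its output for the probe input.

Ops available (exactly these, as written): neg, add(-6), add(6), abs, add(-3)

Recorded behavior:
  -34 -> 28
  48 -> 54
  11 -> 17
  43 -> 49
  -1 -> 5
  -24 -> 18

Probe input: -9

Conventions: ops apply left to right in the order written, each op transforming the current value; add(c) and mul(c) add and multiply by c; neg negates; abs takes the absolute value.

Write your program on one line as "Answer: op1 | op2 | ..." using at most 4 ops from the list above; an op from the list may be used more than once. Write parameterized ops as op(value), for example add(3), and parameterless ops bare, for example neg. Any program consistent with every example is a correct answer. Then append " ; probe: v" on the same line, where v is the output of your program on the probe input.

neg | add(-6) | abs ; probe: 3

Check, running the answer program on each example:
  -34 -> 34 -> 28 -> 28
  48 -> -48 -> -54 -> 54
  11 -> -11 -> -17 -> 17
  43 -> -43 -> -49 -> 49
  -1 -> 1 -> -5 -> 5
  -24 -> 24 -> 18 -> 18
  probe: -9 -> 9 -> 3 -> 3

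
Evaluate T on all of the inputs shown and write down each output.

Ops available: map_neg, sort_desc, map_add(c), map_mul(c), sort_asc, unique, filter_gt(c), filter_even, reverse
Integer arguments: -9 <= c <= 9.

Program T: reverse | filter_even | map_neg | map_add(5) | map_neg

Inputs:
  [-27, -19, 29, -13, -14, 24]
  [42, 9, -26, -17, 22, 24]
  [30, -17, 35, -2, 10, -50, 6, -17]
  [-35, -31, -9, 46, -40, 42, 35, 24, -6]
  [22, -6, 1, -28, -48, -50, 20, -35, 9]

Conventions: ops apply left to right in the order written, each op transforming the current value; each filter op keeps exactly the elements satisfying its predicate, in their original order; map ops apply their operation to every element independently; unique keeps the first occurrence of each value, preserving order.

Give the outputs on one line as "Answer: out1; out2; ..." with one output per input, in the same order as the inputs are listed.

[19, -19]; [19, 17, -31, 37]; [1, -55, 5, -7, 25]; [-11, 19, 37, -45, 41]; [15, -55, -53, -33, -11, 17]

Execution, op by op:
  [-27, -19, 29, -13, -14, 24] -> [24, -14, -13, 29, -19, -27] -> [24, -14] -> [-24, 14] -> [-19, 19] -> [19, -19]
  [42, 9, -26, -17, 22, 24] -> [24, 22, -17, -26, 9, 42] -> [24, 22, -26, 42] -> [-24, -22, 26, -42] -> [-19, -17, 31, -37] -> [19, 17, -31, 37]
  [30, -17, 35, -2, 10, -50, 6, -17] -> [-17, 6, -50, 10, -2, 35, -17, 30] -> [6, -50, 10, -2, 30] -> [-6, 50, -10, 2, -30] -> [-1, 55, -5, 7, -25] -> [1, -55, 5, -7, 25]
  [-35, -31, -9, 46, -40, 42, 35, 24, -6] -> [-6, 24, 35, 42, -40, 46, -9, -31, -35] -> [-6, 24, 42, -40, 46] -> [6, -24, -42, 40, -46] -> [11, -19, -37, 45, -41] -> [-11, 19, 37, -45, 41]
  [22, -6, 1, -28, -48, -50, 20, -35, 9] -> [9, -35, 20, -50, -48, -28, 1, -6, 22] -> [20, -50, -48, -28, -6, 22] -> [-20, 50, 48, 28, 6, -22] -> [-15, 55, 53, 33, 11, -17] -> [15, -55, -53, -33, -11, 17]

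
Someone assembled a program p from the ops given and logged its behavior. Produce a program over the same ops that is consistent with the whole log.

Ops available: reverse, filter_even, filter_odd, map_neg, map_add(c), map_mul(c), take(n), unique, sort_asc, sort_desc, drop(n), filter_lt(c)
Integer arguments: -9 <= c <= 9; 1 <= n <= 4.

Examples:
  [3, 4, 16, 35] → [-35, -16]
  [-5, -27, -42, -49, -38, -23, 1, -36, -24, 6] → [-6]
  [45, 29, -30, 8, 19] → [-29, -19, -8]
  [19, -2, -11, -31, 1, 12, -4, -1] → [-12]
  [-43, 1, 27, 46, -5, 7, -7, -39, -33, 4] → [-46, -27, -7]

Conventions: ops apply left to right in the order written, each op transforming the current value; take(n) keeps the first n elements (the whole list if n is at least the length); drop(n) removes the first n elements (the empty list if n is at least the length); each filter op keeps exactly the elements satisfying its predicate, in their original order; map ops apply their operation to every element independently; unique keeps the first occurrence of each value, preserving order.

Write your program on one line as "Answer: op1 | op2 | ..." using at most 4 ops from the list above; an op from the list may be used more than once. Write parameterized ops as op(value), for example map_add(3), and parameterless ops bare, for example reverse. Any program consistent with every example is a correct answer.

drop(1) | map_neg | sort_asc | filter_lt(-4)

Check, running the answer program on each example:
  [3, 4, 16, 35] -> [4, 16, 35] -> [-4, -16, -35] -> [-35, -16, -4] -> [-35, -16]
  [-5, -27, -42, -49, -38, -23, 1, -36, -24, 6] -> [-27, -42, -49, -38, -23, 1, -36, -24, 6] -> [27, 42, 49, 38, 23, -1, 36, 24, -6] -> [-6, -1, 23, 24, 27, 36, 38, 42, 49] -> [-6]
  [45, 29, -30, 8, 19] -> [29, -30, 8, 19] -> [-29, 30, -8, -19] -> [-29, -19, -8, 30] -> [-29, -19, -8]
  [19, -2, -11, -31, 1, 12, -4, -1] -> [-2, -11, -31, 1, 12, -4, -1] -> [2, 11, 31, -1, -12, 4, 1] -> [-12, -1, 1, 2, 4, 11, 31] -> [-12]
  [-43, 1, 27, 46, -5, 7, -7, -39, -33, 4] -> [1, 27, 46, -5, 7, -7, -39, -33, 4] -> [-1, -27, -46, 5, -7, 7, 39, 33, -4] -> [-46, -27, -7, -4, -1, 5, 7, 33, 39] -> [-46, -27, -7]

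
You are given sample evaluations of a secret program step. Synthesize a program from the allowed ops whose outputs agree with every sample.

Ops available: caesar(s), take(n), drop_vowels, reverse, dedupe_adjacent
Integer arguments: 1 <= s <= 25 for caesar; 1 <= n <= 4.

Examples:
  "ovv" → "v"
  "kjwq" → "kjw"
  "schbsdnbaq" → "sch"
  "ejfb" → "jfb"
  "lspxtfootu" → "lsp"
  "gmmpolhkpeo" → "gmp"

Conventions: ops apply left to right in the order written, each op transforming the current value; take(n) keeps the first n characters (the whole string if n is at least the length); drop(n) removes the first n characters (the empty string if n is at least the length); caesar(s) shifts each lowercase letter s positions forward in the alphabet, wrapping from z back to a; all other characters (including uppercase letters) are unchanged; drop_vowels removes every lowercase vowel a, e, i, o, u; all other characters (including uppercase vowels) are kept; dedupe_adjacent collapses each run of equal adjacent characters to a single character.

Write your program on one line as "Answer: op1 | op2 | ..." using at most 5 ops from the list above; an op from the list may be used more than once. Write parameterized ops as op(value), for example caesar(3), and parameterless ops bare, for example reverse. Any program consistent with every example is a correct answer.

reverse | drop_vowels | reverse | dedupe_adjacent | take(3)

Check, running the answer program on each example:
  "ovv" -> "vvo" -> "vv" -> "vv" -> "v" -> "v"
  "kjwq" -> "qwjk" -> "qwjk" -> "kjwq" -> "kjwq" -> "kjw"
  "schbsdnbaq" -> "qabndsbhcs" -> "qbndsbhcs" -> "schbsdnbq" -> "schbsdnbq" -> "sch"
  "ejfb" -> "bfje" -> "bfj" -> "jfb" -> "jfb" -> "jfb"
  "lspxtfootu" -> "utooftxpsl" -> "tftxpsl" -> "lspxtft" -> "lspxtft" -> "lsp"
  "gmmpolhkpeo" -> "oepkhlopmmg" -> "pkhlpmmg" -> "gmmplhkp" -> "gmplhkp" -> "gmp"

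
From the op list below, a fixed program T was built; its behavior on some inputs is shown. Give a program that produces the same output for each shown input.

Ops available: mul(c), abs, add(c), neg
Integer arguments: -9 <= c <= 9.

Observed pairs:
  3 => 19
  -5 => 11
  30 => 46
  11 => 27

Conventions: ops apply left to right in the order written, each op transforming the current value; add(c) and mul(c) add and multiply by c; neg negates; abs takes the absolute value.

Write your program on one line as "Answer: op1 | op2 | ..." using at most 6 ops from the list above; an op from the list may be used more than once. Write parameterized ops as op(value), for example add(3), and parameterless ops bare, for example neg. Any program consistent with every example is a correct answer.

neg | add(-7) | neg | add(7) | add(2)

Check, running the answer program on each example:
  3 -> -3 -> -10 -> 10 -> 17 -> 19
  -5 -> 5 -> -2 -> 2 -> 9 -> 11
  30 -> -30 -> -37 -> 37 -> 44 -> 46
  11 -> -11 -> -18 -> 18 -> 25 -> 27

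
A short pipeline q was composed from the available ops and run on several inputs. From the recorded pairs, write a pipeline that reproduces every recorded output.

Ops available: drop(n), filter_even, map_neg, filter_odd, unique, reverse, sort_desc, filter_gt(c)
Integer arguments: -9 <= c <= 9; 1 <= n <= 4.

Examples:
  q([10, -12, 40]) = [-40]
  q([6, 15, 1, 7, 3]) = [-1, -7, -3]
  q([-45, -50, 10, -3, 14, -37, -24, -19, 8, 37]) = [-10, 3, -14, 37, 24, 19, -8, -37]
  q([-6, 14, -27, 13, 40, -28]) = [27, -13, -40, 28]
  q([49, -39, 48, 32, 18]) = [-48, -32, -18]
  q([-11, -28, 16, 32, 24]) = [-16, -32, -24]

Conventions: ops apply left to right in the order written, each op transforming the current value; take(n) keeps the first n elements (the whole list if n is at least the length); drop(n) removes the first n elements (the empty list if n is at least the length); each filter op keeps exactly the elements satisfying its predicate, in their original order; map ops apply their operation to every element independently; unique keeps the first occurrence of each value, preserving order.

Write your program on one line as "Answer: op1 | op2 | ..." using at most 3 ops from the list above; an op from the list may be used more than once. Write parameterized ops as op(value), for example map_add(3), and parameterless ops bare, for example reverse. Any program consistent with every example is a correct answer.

drop(2) | map_neg

Check, running the answer program on each example:
  [10, -12, 40] -> [40] -> [-40]
  [6, 15, 1, 7, 3] -> [1, 7, 3] -> [-1, -7, -3]
  [-45, -50, 10, -3, 14, -37, -24, -19, 8, 37] -> [10, -3, 14, -37, -24, -19, 8, 37] -> [-10, 3, -14, 37, 24, 19, -8, -37]
  [-6, 14, -27, 13, 40, -28] -> [-27, 13, 40, -28] -> [27, -13, -40, 28]
  [49, -39, 48, 32, 18] -> [48, 32, 18] -> [-48, -32, -18]
  [-11, -28, 16, 32, 24] -> [16, 32, 24] -> [-16, -32, -24]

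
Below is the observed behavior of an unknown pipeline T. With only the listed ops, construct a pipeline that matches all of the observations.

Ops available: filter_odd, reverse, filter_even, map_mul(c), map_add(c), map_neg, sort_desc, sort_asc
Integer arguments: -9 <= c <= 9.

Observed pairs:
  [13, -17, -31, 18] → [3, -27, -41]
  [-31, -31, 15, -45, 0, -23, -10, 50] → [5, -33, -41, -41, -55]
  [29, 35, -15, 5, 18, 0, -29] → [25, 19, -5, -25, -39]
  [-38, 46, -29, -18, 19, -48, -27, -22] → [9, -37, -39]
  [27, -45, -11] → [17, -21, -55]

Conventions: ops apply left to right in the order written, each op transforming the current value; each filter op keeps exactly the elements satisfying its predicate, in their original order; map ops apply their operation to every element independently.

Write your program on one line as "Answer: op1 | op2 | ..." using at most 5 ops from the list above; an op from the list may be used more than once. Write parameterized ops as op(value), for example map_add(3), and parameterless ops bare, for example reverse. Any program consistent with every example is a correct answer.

sort_desc | filter_odd | map_add(-7) | map_add(-3)

Check, running the answer program on each example:
  [13, -17, -31, 18] -> [18, 13, -17, -31] -> [13, -17, -31] -> [6, -24, -38] -> [3, -27, -41]
  [-31, -31, 15, -45, 0, -23, -10, 50] -> [50, 15, 0, -10, -23, -31, -31, -45] -> [15, -23, -31, -31, -45] -> [8, -30, -38, -38, -52] -> [5, -33, -41, -41, -55]
  [29, 35, -15, 5, 18, 0, -29] -> [35, 29, 18, 5, 0, -15, -29] -> [35, 29, 5, -15, -29] -> [28, 22, -2, -22, -36] -> [25, 19, -5, -25, -39]
  [-38, 46, -29, -18, 19, -48, -27, -22] -> [46, 19, -18, -22, -27, -29, -38, -48] -> [19, -27, -29] -> [12, -34, -36] -> [9, -37, -39]
  [27, -45, -11] -> [27, -11, -45] -> [27, -11, -45] -> [20, -18, -52] -> [17, -21, -55]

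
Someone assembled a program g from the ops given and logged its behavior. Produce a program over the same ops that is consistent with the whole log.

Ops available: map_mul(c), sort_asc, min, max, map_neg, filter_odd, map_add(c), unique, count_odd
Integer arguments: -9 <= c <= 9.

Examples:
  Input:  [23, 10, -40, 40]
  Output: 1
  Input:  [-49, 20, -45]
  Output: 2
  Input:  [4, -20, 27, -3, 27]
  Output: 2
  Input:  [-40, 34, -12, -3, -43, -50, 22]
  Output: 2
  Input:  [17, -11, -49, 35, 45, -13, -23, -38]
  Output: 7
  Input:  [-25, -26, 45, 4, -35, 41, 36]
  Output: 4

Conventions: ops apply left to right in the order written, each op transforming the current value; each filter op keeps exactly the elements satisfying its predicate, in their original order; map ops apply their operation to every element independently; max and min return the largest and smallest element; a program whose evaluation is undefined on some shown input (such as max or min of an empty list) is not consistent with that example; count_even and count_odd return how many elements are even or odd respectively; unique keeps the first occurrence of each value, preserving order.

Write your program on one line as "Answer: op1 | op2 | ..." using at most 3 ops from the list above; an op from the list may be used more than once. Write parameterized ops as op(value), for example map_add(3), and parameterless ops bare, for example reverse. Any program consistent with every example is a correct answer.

unique | sort_asc | count_odd

Check, running the answer program on each example:
  [23, 10, -40, 40] -> [23, 10, -40, 40] -> [-40, 10, 23, 40] -> 1
  [-49, 20, -45] -> [-49, 20, -45] -> [-49, -45, 20] -> 2
  [4, -20, 27, -3, 27] -> [4, -20, 27, -3] -> [-20, -3, 4, 27] -> 2
  [-40, 34, -12, -3, -43, -50, 22] -> [-40, 34, -12, -3, -43, -50, 22] -> [-50, -43, -40, -12, -3, 22, 34] -> 2
  [17, -11, -49, 35, 45, -13, -23, -38] -> [17, -11, -49, 35, 45, -13, -23, -38] -> [-49, -38, -23, -13, -11, 17, 35, 45] -> 7
  [-25, -26, 45, 4, -35, 41, 36] -> [-25, -26, 45, 4, -35, 41, 36] -> [-35, -26, -25, 4, 36, 41, 45] -> 4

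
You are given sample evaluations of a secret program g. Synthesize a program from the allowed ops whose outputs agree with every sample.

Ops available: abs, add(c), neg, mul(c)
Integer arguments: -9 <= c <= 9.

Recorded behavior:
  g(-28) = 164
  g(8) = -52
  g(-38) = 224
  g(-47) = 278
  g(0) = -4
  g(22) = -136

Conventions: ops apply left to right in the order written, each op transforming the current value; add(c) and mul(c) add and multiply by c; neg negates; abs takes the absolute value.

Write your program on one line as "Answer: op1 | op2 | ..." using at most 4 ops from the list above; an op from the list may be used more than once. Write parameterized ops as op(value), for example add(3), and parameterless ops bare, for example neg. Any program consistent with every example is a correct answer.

mul(6) | add(4) | neg

Check, running the answer program on each example:
  -28 -> -168 -> -164 -> 164
  8 -> 48 -> 52 -> -52
  -38 -> -228 -> -224 -> 224
  -47 -> -282 -> -278 -> 278
  0 -> 0 -> 4 -> -4
  22 -> 132 -> 136 -> -136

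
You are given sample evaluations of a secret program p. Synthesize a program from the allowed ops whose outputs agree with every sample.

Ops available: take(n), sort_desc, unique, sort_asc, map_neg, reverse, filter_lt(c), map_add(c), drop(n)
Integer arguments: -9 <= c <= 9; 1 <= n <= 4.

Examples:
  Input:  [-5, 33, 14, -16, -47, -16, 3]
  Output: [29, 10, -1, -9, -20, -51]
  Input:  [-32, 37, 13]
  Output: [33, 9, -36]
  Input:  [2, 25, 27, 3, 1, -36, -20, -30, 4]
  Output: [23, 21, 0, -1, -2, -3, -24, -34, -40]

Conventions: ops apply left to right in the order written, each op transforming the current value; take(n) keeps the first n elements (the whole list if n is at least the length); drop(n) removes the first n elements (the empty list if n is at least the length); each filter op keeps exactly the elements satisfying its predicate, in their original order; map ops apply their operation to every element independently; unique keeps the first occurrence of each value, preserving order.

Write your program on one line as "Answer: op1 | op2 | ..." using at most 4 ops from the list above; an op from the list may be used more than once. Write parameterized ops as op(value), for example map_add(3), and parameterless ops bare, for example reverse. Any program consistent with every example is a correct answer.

unique | sort_desc | map_add(-4)

Check, running the answer program on each example:
  [-5, 33, 14, -16, -47, -16, 3] -> [-5, 33, 14, -16, -47, 3] -> [33, 14, 3, -5, -16, -47] -> [29, 10, -1, -9, -20, -51]
  [-32, 37, 13] -> [-32, 37, 13] -> [37, 13, -32] -> [33, 9, -36]
  [2, 25, 27, 3, 1, -36, -20, -30, 4] -> [2, 25, 27, 3, 1, -36, -20, -30, 4] -> [27, 25, 4, 3, 2, 1, -20, -30, -36] -> [23, 21, 0, -1, -2, -3, -24, -34, -40]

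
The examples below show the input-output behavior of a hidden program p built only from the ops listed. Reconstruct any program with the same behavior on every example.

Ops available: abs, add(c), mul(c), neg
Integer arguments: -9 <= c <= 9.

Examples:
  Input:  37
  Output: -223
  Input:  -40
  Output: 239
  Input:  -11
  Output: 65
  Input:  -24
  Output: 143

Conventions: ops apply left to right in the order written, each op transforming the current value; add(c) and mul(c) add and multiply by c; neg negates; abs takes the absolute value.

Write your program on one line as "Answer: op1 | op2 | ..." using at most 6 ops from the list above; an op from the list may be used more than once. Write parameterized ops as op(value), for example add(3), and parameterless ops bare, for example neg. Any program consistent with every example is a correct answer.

add(6) | add(-7) | mul(6) | neg | add(-4) | add(-3)

Check, running the answer program on each example:
  37 -> 43 -> 36 -> 216 -> -216 -> -220 -> -223
  -40 -> -34 -> -41 -> -246 -> 246 -> 242 -> 239
  -11 -> -5 -> -12 -> -72 -> 72 -> 68 -> 65
  -24 -> -18 -> -25 -> -150 -> 150 -> 146 -> 143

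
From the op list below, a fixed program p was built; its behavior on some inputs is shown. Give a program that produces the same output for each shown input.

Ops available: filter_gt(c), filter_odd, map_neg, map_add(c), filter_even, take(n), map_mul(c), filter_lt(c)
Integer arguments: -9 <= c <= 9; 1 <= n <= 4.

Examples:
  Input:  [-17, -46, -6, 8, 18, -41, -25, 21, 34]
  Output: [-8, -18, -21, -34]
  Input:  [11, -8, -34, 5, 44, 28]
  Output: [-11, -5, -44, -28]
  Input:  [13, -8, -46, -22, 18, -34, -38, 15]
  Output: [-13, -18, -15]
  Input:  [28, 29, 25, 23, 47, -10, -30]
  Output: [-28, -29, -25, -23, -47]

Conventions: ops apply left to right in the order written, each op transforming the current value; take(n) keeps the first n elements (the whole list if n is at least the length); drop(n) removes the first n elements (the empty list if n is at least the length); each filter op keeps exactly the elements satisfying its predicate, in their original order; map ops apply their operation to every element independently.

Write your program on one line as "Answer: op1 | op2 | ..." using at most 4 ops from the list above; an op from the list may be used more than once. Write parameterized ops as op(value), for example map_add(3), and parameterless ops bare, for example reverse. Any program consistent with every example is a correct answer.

filter_gt(-9) | filter_gt(-8) | filter_gt(1) | map_neg

Check, running the answer program on each example:
  [-17, -46, -6, 8, 18, -41, -25, 21, 34] -> [-6, 8, 18, 21, 34] -> [-6, 8, 18, 21, 34] -> [8, 18, 21, 34] -> [-8, -18, -21, -34]
  [11, -8, -34, 5, 44, 28] -> [11, -8, 5, 44, 28] -> [11, 5, 44, 28] -> [11, 5, 44, 28] -> [-11, -5, -44, -28]
  [13, -8, -46, -22, 18, -34, -38, 15] -> [13, -8, 18, 15] -> [13, 18, 15] -> [13, 18, 15] -> [-13, -18, -15]
  [28, 29, 25, 23, 47, -10, -30] -> [28, 29, 25, 23, 47] -> [28, 29, 25, 23, 47] -> [28, 29, 25, 23, 47] -> [-28, -29, -25, -23, -47]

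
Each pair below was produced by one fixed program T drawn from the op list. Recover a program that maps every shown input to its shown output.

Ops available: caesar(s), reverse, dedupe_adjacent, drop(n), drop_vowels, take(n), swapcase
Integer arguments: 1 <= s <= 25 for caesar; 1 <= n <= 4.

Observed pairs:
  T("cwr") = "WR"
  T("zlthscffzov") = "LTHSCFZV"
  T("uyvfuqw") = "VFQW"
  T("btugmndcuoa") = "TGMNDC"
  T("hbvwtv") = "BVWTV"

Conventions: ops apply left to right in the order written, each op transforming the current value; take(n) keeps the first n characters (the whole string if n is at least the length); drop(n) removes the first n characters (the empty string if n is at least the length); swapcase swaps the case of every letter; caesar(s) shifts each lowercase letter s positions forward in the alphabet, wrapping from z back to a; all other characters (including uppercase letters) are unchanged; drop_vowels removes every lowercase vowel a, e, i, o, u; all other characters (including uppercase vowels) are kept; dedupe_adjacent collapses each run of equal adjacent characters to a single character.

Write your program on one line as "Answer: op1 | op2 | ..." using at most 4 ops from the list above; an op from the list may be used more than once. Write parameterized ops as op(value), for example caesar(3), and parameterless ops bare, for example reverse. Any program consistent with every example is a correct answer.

dedupe_adjacent | drop_vowels | drop(1) | swapcase

Check, running the answer program on each example:
  "cwr" -> "cwr" -> "cwr" -> "wr" -> "WR"
  "zlthscffzov" -> "zlthscfzov" -> "zlthscfzv" -> "lthscfzv" -> "LTHSCFZV"
  "uyvfuqw" -> "uyvfuqw" -> "yvfqw" -> "vfqw" -> "VFQW"
  "btugmndcuoa" -> "btugmndcuoa" -> "btgmndc" -> "tgmndc" -> "TGMNDC"
  "hbvwtv" -> "hbvwtv" -> "hbvwtv" -> "bvwtv" -> "BVWTV"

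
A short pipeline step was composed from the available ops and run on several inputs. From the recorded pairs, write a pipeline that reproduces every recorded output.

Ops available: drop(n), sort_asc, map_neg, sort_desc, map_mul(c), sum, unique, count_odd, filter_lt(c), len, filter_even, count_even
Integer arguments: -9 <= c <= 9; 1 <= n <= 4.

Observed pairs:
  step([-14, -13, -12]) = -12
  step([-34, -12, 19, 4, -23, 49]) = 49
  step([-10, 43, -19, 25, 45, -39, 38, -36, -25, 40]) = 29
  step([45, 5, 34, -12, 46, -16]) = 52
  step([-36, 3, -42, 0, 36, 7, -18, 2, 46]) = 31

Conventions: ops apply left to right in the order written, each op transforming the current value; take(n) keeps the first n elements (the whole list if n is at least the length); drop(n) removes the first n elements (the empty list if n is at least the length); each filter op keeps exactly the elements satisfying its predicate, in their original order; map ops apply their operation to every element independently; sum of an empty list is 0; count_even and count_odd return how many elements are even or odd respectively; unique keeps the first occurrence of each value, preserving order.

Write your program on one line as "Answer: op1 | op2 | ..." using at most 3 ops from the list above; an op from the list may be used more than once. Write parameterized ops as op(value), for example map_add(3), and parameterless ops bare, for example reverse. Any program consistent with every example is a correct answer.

drop(2) | sum

Check, running the answer program on each example:
  [-14, -13, -12] -> [-12] -> -12
  [-34, -12, 19, 4, -23, 49] -> [19, 4, -23, 49] -> 49
  [-10, 43, -19, 25, 45, -39, 38, -36, -25, 40] -> [-19, 25, 45, -39, 38, -36, -25, 40] -> 29
  [45, 5, 34, -12, 46, -16] -> [34, -12, 46, -16] -> 52
  [-36, 3, -42, 0, 36, 7, -18, 2, 46] -> [-42, 0, 36, 7, -18, 2, 46] -> 31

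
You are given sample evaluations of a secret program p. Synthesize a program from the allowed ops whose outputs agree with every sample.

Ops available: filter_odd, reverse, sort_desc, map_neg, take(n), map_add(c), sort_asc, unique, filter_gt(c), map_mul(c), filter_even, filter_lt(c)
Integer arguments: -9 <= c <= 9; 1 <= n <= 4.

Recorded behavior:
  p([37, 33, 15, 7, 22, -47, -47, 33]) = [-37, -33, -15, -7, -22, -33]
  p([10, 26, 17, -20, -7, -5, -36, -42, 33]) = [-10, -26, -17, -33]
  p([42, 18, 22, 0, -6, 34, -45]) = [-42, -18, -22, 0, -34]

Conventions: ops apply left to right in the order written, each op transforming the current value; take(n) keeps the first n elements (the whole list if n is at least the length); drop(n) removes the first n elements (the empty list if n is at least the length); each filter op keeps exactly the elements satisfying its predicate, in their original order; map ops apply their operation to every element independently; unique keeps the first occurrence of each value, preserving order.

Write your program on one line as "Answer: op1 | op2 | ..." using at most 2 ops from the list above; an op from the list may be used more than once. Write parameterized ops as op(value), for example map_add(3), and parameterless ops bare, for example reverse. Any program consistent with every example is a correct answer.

map_neg | filter_lt(4)

Check, running the answer program on each example:
  [37, 33, 15, 7, 22, -47, -47, 33] -> [-37, -33, -15, -7, -22, 47, 47, -33] -> [-37, -33, -15, -7, -22, -33]
  [10, 26, 17, -20, -7, -5, -36, -42, 33] -> [-10, -26, -17, 20, 7, 5, 36, 42, -33] -> [-10, -26, -17, -33]
  [42, 18, 22, 0, -6, 34, -45] -> [-42, -18, -22, 0, 6, -34, 45] -> [-42, -18, -22, 0, -34]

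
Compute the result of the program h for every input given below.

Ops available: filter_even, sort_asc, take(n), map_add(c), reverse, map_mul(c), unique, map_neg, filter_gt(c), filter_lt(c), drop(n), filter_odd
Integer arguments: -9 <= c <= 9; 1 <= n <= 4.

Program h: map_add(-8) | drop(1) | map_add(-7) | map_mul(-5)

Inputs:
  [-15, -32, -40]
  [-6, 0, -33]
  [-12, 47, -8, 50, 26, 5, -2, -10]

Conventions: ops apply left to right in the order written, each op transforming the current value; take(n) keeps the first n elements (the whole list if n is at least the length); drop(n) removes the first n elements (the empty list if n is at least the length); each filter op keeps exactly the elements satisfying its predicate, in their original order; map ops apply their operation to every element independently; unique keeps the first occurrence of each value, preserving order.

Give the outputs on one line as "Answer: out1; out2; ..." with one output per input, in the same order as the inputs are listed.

Execution, op by op:
  [-15, -32, -40] -> [-23, -40, -48] -> [-40, -48] -> [-47, -55] -> [235, 275]
  [-6, 0, -33] -> [-14, -8, -41] -> [-8, -41] -> [-15, -48] -> [75, 240]
  [-12, 47, -8, 50, 26, 5, -2, -10] -> [-20, 39, -16, 42, 18, -3, -10, -18] -> [39, -16, 42, 18, -3, -10, -18] -> [32, -23, 35, 11, -10, -17, -25] -> [-160, 115, -175, -55, 50, 85, 125]

[235, 275]; [75, 240]; [-160, 115, -175, -55, 50, 85, 125]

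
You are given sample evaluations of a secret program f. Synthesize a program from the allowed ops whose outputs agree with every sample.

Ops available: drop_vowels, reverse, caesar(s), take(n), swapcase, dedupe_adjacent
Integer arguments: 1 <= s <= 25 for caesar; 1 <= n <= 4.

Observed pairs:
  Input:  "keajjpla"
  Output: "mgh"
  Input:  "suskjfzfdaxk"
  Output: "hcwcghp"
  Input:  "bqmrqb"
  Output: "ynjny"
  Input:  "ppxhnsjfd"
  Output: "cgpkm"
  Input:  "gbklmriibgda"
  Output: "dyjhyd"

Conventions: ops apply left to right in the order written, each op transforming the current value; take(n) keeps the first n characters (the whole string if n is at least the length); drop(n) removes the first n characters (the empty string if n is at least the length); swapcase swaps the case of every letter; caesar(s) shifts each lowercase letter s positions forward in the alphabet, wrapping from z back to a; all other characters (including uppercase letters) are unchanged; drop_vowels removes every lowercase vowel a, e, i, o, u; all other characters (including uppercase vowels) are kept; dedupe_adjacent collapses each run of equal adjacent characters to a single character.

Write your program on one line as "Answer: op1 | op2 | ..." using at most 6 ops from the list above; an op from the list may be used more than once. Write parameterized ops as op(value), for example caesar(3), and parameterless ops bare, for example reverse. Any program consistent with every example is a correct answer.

drop_vowels | dedupe_adjacent | reverse | caesar(23) | drop_vowels

Check, running the answer program on each example:
  "keajjpla" -> "kjjpl" -> "kjpl" -> "lpjk" -> "imgh" -> "mgh"
  "suskjfzfdaxk" -> "sskjfzfdxk" -> "skjfzfdxk" -> "kxdfzfjks" -> "huacwcghp" -> "hcwcghp"
  "bqmrqb" -> "bqmrqb" -> "bqmrqb" -> "bqrmqb" -> "ynojny" -> "ynjny"
  "ppxhnsjfd" -> "ppxhnsjfd" -> "pxhnsjfd" -> "dfjsnhxp" -> "acgpkeum" -> "cgpkm"
  "gbklmriibgda" -> "gbklmrbgd" -> "gbklmrbgd" -> "dgbrmlkbg" -> "adyojihyd" -> "dyjhyd"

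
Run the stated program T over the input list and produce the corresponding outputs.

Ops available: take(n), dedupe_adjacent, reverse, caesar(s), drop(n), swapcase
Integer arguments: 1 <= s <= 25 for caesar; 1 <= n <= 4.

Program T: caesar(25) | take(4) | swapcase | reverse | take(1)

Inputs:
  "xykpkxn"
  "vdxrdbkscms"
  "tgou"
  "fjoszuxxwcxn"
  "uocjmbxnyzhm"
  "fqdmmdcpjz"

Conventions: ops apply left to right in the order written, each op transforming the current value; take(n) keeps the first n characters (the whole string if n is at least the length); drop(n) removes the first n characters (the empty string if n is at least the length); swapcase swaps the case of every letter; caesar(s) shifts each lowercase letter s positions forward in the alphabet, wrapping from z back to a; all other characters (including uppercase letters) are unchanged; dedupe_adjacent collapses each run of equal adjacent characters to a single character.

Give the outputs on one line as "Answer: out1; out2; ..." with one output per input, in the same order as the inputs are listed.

"O"; "Q"; "T"; "R"; "I"; "L"

Execution, op by op:
  "xykpkxn" -> "wxjojwm" -> "wxjo" -> "WXJO" -> "OJXW" -> "O"
  "vdxrdbkscms" -> "ucwqcajrblr" -> "ucwq" -> "UCWQ" -> "QWCU" -> "Q"
  "tgou" -> "sfnt" -> "sfnt" -> "SFNT" -> "TNFS" -> "T"
  "fjoszuxxwcxn" -> "einrytwwvbwm" -> "einr" -> "EINR" -> "RNIE" -> "R"
  "uocjmbxnyzhm" -> "tnbilawmxygl" -> "tnbi" -> "TNBI" -> "IBNT" -> "I"
  "fqdmmdcpjz" -> "epcllcboiy" -> "epcl" -> "EPCL" -> "LCPE" -> "L"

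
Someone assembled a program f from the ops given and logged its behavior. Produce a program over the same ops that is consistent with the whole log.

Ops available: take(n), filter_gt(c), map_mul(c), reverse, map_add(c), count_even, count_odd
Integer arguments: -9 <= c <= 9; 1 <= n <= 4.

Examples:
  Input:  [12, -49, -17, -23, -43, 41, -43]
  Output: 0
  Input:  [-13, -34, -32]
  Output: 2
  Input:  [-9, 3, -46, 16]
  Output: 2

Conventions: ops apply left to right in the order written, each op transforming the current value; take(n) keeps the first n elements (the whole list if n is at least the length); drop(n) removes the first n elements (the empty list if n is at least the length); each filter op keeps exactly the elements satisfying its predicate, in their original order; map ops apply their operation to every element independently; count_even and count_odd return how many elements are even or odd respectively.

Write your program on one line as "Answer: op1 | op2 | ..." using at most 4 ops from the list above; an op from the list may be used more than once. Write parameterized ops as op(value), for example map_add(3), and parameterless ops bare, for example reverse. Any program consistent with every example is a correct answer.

reverse | take(2) | count_even

Check, running the answer program on each example:
  [12, -49, -17, -23, -43, 41, -43] -> [-43, 41, -43, -23, -17, -49, 12] -> [-43, 41] -> 0
  [-13, -34, -32] -> [-32, -34, -13] -> [-32, -34] -> 2
  [-9, 3, -46, 16] -> [16, -46, 3, -9] -> [16, -46] -> 2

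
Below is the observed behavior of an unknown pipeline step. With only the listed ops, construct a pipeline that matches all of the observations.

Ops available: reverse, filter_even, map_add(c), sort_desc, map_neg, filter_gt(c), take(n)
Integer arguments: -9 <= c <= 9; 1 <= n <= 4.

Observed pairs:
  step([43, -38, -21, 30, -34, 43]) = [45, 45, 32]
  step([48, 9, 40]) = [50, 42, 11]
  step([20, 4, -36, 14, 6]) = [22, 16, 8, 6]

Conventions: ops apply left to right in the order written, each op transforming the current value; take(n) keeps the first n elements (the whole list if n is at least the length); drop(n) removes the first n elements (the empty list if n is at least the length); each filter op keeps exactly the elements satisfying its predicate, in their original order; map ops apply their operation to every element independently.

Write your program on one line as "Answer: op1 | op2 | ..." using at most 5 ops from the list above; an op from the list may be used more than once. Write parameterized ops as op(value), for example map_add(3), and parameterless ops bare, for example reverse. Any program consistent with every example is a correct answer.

sort_desc | filter_gt(2) | map_add(-1) | map_add(3)

Check, running the answer program on each example:
  [43, -38, -21, 30, -34, 43] -> [43, 43, 30, -21, -34, -38] -> [43, 43, 30] -> [42, 42, 29] -> [45, 45, 32]
  [48, 9, 40] -> [48, 40, 9] -> [48, 40, 9] -> [47, 39, 8] -> [50, 42, 11]
  [20, 4, -36, 14, 6] -> [20, 14, 6, 4, -36] -> [20, 14, 6, 4] -> [19, 13, 5, 3] -> [22, 16, 8, 6]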